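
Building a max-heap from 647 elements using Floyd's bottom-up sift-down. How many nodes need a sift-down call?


In a heap of 647 elements (0-indexed array):
  Last element index: 646
  Parent of last element: floor((646 - 1) / 2) = 322
  Internal nodes: indices 0 to 322
  Count = floor(647/2) = 323


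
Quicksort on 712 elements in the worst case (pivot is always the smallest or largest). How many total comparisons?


In the worst case, each partition step picks the worst pivot:
  Partition 1: 711 comparisons (n-1 elements to compare)
  Partition 2: 710 comparisons
  Partition 3: 709 comparisons
  Partition 4: 708 comparisons
  Partition 5: 707 comparisons
  ...
  Last partition: 0 comparisons
Total = (n-1) + (n-2) + ... + 1 + 0 = n*(n-1)/2
= 712*711/2 = 253116


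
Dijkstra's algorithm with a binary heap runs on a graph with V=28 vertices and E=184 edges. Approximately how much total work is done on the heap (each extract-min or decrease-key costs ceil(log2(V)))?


Dijkstra with a binary heap: each vertex is extracted once, each edge may relax once.
Each heap operation costs O(log V).
V + E = 28 + 184 = 212
ceil(log2(28)) = 5 (since 2^4 = 16 < 28 <= 32 = 2^5)
Total heap work = (V+E) * ceil(log2(V)) = 212 * 5 = 1060


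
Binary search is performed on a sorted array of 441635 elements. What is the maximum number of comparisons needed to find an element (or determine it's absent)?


Binary search halves the search space each comparison:
  Step 1: search space = 441635 -> 220817
  Step 2: search space = 220817 -> 110408
  Step 3: search space = 110408 -> 55204
  Step 4: search space = 55204 -> 27602
  Step 5: search space = 27602 -> 13801
  Step 6: search space = 13801 -> 6900
  Step 7: search space = 6900 -> 3450
  Step 8: search space = 3450 -> 1725
  Step 9: search space = 1725 -> 862
  Step 10: search space = 862 -> 431
  Step 11: search space = 431 -> 215
  Step 12: search space = 215 -> 107
  Step 13: search space = 107 -> 53
  Step 14: search space = 53 -> 26
  Step 15: search space = 26 -> 13
  Step 16: search space = 13 -> 6
  Step 17: search space = 6 -> 3
  Step 18: search space = 3 -> 1
  Step 19: search space = 1 (final check)
Maximum comparisons = floor(log2(441635)) + 1 = 18 + 1 = 19


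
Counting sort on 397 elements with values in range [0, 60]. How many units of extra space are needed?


Output array size: 397 (to store sorted result)
Count array size: 61 (one slot per possible value, range 0 to 60)
Total extra space = 397 + 61 = 458


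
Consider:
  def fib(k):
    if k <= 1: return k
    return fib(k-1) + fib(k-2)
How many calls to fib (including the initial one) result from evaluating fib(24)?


Let C(m) = total calls to evaluate fib(m). Then C(0)=C(1)=1, and
C(m) = 1 + C(m-1) + C(m-2) for m >= 2.
Build the table (each entry = 1 + previous two):
  C(0) = 1
  C(1) = 1
  C(2) = 1 + 1 + 1 = 3
  C(3) = 1 + 3 + 1 = 5
  C(4) = 1 + 5 + 3 = 9
  C(5) = 1 + 9 + 5 = 15
  C(6) = 1 + 15 + 9 = 25
  C(7) = 1 + 25 + 15 = 41
  C(8) = 1 + 41 + 25 = 67
  C(9) = 1 + 67 + 41 = 109
  C(10) = 1 + 109 + 67 = 177
  C(11) = 1 + 177 + 109 = 287
  C(12) = 1 + 287 + 177 = 465
  C(13) = 1 + 465 + 287 = 753
  C(14) = 1 + 753 + 465 = 1219
  C(15) = 1 + 1219 + 753 = 1973
  C(16) = 1 + 1973 + 1219 = 3193
  C(17) = 1 + 3193 + 1973 = 5167
  C(18) = 1 + 5167 + 3193 = 8361
  C(19) = 1 + 8361 + 5167 = 13529
  C(20) = 1 + 13529 + 8361 = 21891
  C(21) = 1 + 21891 + 13529 = 35421
  C(22) = 1 + 35421 + 21891 = 57313
  C(23) = 1 + 57313 + 35421 = 92735
  C(24) = 1 + 92735 + 57313 = 150049
Total calls for fib(24) = 150049


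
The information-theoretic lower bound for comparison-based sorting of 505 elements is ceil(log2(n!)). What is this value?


A binary decision tree of height h has at most 2^h leaves and needs at least n! of them, so h >= ceil(log2(n!)).
505! is far too large to multiply out, so use Stirling's series:
  ln(n!) ~ n ln n - n + (1/2) ln(2 pi n) + 1/(12n)  (error below 1/(360 n^3), negligible here)
  ln(505) = 6.2245584
  n ln n = 505 * 6.2245584 = 3143.4020
  (1/2) ln(2 pi * 505) = (1/2) ln(3173.0086) = 4.0312
  1/(12*505) = 0.0002
  ln(505!) ~ 3143.4020 - 505 + 4.0312 + 0.0002 = 2642.4334
Convert to base 2: log2(505!) = 2642.4334 / ln 2 = 2642.4334 / 0.69314718 = 3812.2256
ceil(3812.2256) = 3813


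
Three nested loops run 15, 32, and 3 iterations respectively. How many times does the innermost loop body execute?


Loop 1 (outermost): 15 iterations
Loop 2 (middle): 32 iterations per outer
Loop 3 (innermost): 3 iterations per middle
Total = 15 * 32 * 3 = 1440


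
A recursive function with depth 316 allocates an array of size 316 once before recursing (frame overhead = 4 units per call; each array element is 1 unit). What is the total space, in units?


Array allocation: 316 units (allocated once)
Stack frames: 316 deep * 4 per frame = 1264 units
Total = 316 + 1264 = 1580


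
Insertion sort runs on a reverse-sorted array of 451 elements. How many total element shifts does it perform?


Sum of shifts = 1 + 2 + 3 + ... + 450
= 451 * 450 / 2
= 202950 / 2
= 101475


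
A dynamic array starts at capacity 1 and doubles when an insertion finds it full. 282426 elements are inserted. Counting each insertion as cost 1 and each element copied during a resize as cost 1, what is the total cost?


n = 282426
Insertion costs: 282426
Resizes copy 1, 2, 4, ... up to the largest power of 2 that is <= n-1 = 282425, i.e. 262144.
Copy costs = 1 + 2 + 4 + 8 + 16 + 32 + 64 + 128 + 256 + 512 + 1024 + 2048 + 4096 + 8192 + 16384 + 32768 + 65536 + 131072 + 262144 = 524287
Total = 282426 + 524287 = 806713


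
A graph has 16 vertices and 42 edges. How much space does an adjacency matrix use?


Adjacency matrix: V x V grid of entries
Space = V^2 = 16^2 = 16 * 16 = 256


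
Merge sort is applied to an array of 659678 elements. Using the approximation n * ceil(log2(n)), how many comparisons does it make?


Merge sort divides the array into halves recursively.
Number of levels = ceil(log2(659678)) = 20
At each level, approximately n = 659678 comparisons are needed for merging.
Total comparisons ~ n * ceil(log2(n)) = 659678 * 20 = 13193560


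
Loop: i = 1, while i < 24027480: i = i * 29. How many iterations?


i multiplies by 29 each step:
i = 1 -> 29 -> 841 -> 24389 -> 707281 -> 20511149 -> 594823321 (stop)
Iterations = ceil(log_29(24027480)) = 6


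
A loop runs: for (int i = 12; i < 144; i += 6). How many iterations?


Loop starts at i = 12, increments by 6, stops when i >= 144.
Number of iterations = ceil((144 - 12) / 6)
= ceil(132 / 6)
= 22


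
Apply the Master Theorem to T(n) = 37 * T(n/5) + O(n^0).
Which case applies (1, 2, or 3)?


The Master Theorem: T(n) = a*T(n/b) + O(n^c)
  a = 37, b = 5, c = 0
log_b(a) = log_5(37) ~ 2.244
Compare b^c with a: 5^0 = 1 < 37, so c < log_b(a).
Since c < log_b(a), Case 1 applies.
T(n) = O(n^(log_5 37)) ~ O(n^2.244)
Master Theorem case = 1


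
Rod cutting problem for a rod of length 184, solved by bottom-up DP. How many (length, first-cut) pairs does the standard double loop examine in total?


For each subproblem length i = 1..184, the inner loop considers i possible first cuts.
Total = 1 + 2 + ... + 184
= 184*(184+1)/2
= 184*185/2 = 17020


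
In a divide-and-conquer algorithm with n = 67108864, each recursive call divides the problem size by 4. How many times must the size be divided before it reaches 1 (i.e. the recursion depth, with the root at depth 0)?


Number of divisions = log_4(67108864)
Sizes: 67108864 -> 16777216 -> 4194304 -> 1048576 -> 262144 -> 65536 -> 16384 -> 4096 -> 1024 -> 256 -> 64 -> 16 -> 4 -> 1 (13 divisions)
Recursion depth = 13


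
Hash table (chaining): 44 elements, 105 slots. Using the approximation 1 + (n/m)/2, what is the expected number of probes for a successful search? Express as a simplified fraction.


Computing expected probes:
alpha = 44/105
= 1 + alpha/2
= 1 + 44/(2*105)
= (2*105 + 44) / (2*105)
= 254/210 = 127/105


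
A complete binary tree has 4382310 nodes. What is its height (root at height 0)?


In a complete binary tree, level k holds nodes 2^k .. 2^(k+1)-1 (1-indexed).
Height = floor(log2(n)) = floor(log2(4382310)) = 22
Check: 2^22 = 4194304 <= 4382310 < 8388608 = 2^23


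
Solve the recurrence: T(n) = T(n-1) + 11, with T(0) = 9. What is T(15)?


Unrolling the recurrence:
T(15) = T(14) + 11
       = T(13) + 11 + 11
       = T(12) + 11*3
       ...
       = T(0) + 11*15
       = 9 + 165 = 174


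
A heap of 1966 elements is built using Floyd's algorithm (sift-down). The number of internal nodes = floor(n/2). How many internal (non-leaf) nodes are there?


Leaf nodes occupy roughly half the array.
Sift-down is called for each internal node, starting from the last one.
Internal nodes = floor(n/2) = floor(1966/2) = 983


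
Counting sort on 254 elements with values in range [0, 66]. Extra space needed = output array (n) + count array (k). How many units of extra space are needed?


Output array size: 254 (to store sorted result)
Count array size: 67 (one slot per possible value, range 0 to 66)
Total extra space = 254 + 67 = 321


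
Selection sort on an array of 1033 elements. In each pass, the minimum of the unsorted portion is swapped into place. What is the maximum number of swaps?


Selection sort performs one swap per pass:
  Pass 1: find min in positions 0 to 1032, swap with position 0
  Pass 2: find min in positions 1 to 1032, swap with position 1
  Pass 3: find min in positions 2 to 1032, swap with position 2
  Pass 4: find min in positions 3 to 1032, swap with position 3
  Pass 5: find min in positions 4 to 1032, swap with position 4
  ... (1027 more passes)
Total passes (and swaps) = n - 1 = 1033 - 1 = 1032


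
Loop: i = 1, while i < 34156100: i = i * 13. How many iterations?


i multiplies by 13 each step:
i = 1 -> 13 -> 169 -> 2197 -> 28561 -> 371293 -> 4826809 -> 62748517 (stop)
Iterations = ceil(log_13(34156100)) = 7


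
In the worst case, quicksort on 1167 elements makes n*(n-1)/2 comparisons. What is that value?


Sum of comparisons per partition:
1166 + 1165 + ... + 1 + 0
= 1167 * (1167 - 1) / 2
= 1167 * 1166 / 2
= 680361


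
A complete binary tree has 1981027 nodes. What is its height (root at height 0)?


In a complete binary tree, level k holds nodes 2^k .. 2^(k+1)-1 (1-indexed).
Height = floor(log2(n)) = floor(log2(1981027)) = 20
Check: 2^20 = 1048576 <= 1981027 < 2097152 = 2^21


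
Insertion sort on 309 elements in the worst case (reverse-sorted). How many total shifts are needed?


In the worst case (reverse-sorted), each element shifts past all previous:
  Element 1: 1 shifts
  Element 2: 2 shifts
  Element 3: 3 shifts
  Element 4: 4 shifts
  Element 5: 5 shifts
  ...
  Element 308: 308 shifts
Total = 1 + 2 + ... + 308
= 309*(309-1)/2 = 47586


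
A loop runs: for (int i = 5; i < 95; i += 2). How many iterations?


Loop starts at i = 5, increments by 2, stops when i >= 95.
Number of iterations = ceil((95 - 5) / 2)
= ceil(90 / 2)
= 45


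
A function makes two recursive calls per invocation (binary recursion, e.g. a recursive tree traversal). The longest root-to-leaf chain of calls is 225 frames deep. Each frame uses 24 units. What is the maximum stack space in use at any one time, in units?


Binary recursion: the two calls run one after the other, so only one root-to-leaf chain of frames is on the stack at a time.
Maximum depth (longest chain) = 225 frames
Each frame = 24 units
Max stack space = 225 * 24 = 5400


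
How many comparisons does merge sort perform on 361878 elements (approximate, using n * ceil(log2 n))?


Recursion depth: ceil(log2(361878)) = 19
Each recursion level merges n = 361878 elements
Total = 361878 * 19 = 6875682


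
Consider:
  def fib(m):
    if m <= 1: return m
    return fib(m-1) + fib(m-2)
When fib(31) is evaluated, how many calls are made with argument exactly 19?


Let N(m) = number of times fib(m) is called while evaluating fib(31).
N(31) = 1 (the initial call).
N(30) = 1 (only fib(31) calls it).
For 1 <= m <= 29: fib(m) is called by fib(m+1) and fib(m+2), so
  N(m) = N(m+1) + N(m+2).
fib(0) is called only by fib(2), so N(0) = N(2).
Walk down from m=31:
  N(31)=1, N(30)=1, N(29)=2, N(28)=3, N(27)=5, N(26)=8, N(25)=13, N(24)=21, N(23)=34, N(22)=55, N(21)=89, N(20)=144, N(19)=233
N(19) = 233


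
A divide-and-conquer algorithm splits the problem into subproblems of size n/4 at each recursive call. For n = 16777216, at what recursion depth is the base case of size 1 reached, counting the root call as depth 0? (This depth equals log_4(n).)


At each depth, the problem size is divided by 4:
  Depth 0: problem size = 16777216
  Depth 1: problem size = 4194304
  Depth 2: problem size = 1048576
  Depth 3: problem size = 262144
  Depth 4: problem size = 65536
  Depth 5: problem size = 16384
  Depth 6: problem size = 4096
  Depth 7: problem size = 1024
  Depth 8: problem size = 256
  Depth 9: problem size = 64
  Depth 10: problem size = 16
  Depth 11: problem size = 4
  Depth 12: problem size = 1 (base case)
The base case is reached at depth log_4(16777216) = 12 (the tree has 13 levels counting depth 0, but the depth asked for is 12).
Recursion depth = 12


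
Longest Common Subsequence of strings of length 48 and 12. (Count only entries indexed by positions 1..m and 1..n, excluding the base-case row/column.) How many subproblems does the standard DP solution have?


DP table indexed by positions in both strings.
First string: 48 positions
Second string: 12 positions
Total = 48 * 12 = 576


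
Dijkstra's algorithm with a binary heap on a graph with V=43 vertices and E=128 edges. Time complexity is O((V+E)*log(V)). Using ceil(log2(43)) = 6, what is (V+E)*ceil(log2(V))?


Dijkstra with a binary heap: each vertex is extracted once, each edge may relax once.
Each heap operation costs O(log V).
V + E = 43 + 128 = 171
ceil(log2(43)) = 6 (since 2^5 = 32 < 43 <= 64 = 2^6)
Total heap work = (V+E) * ceil(log2(V)) = 171 * 6 = 1026


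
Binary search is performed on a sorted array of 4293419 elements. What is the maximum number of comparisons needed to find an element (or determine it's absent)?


Binary search halves the search space each comparison:
  Step 1: search space = 4293419 -> 2146709
  Step 2: search space = 2146709 -> 1073354
  Step 3: search space = 1073354 -> 536677
  Step 4: search space = 536677 -> 268338
  Step 5: search space = 268338 -> 134169
  Step 6: search space = 134169 -> 67084
  Step 7: search space = 67084 -> 33542
  Step 8: search space = 33542 -> 16771
  Step 9: search space = 16771 -> 8385
  Step 10: search space = 8385 -> 4192
  Step 11: search space = 4192 -> 2096
  Step 12: search space = 2096 -> 1048
  Step 13: search space = 1048 -> 524
  Step 14: search space = 524 -> 262
  Step 15: search space = 262 -> 131
  Step 16: search space = 131 -> 65
  Step 17: search space = 65 -> 32
  Step 18: search space = 32 -> 16
  Step 19: search space = 16 -> 8
  Step 20: search space = 8 -> 4
  Step 21: search space = 4 -> 2
  Step 22: search space = 2 -> 1
  Step 23: search space = 1 (final check)
Maximum comparisons = floor(log2(4293419)) + 1 = 22 + 1 = 23


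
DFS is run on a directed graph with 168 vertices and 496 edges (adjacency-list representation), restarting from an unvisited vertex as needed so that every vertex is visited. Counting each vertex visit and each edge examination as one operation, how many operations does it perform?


A full DFS traversal processes each vertex exactly once (push/pop on stack).
Each directed edge is examined once.
V = 168, E = 496
V + E = 664


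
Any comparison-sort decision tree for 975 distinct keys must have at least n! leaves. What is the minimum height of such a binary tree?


A binary decision tree of height h has at most 2^h leaves and needs at least n! of them, so h >= ceil(log2(n!)).
975! is far too large to multiply out, so use Stirling's series:
  ln(n!) ~ n ln n - n + (1/2) ln(2 pi n) + 1/(12n)  (error below 1/(360 n^3), negligible here)
  ln(975) = 6.8824375
  n ln n = 975 * 6.8824375 = 6710.3766
  (1/2) ln(2 pi * 975) = (1/2) ln(6126.1057) = 4.3602
  1/(12*975) = 0.0001
  ln(975!) ~ 6710.3766 - 975 + 4.3602 + 0.0001 = 5739.7369
Convert to base 2: log2(975!) = 5739.7369 / ln 2 = 5739.7369 / 0.69314718 = 8280.6900
ceil(8280.6900) = 8281


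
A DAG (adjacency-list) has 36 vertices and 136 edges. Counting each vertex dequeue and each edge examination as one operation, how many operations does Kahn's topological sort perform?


V = 36 (vertex processing)
E = 136 (edge processing)
V + E = 36 + 136 = 172


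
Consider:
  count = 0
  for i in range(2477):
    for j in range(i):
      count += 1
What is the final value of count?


For each i, the inner loop runs i times:
  i=0: inner runs 0 times
  i=1: inner runs 1 time
  i=2: inner runs 2 times
  i=3: inner runs 3 times
  i=4: inner runs 4 times
  i=5: inner runs 5 times
  i=6: inner runs 6 times
  i=7: inner runs 7 times
  ...
Total = 0 + 1 + 2 + ... + 2476 = 2477*(2477-1)/2 = 3066526


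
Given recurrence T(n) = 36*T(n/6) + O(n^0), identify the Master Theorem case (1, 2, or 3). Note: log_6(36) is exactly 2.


Master Theorem parameters: a=36, b=6, c=0
log_b(a) = 2
Compare b^c with a: 6^0 = 1 < 36, so c < log_b(a).
Comparing c=0 vs log_b(a)=2:
0 < 2 => Case 1
Result: T(n) = O(n^(log_6 36)) = O(n^2)
Master Theorem case = 1


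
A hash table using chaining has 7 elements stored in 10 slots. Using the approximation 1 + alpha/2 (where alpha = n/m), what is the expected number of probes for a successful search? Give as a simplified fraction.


Load factor alpha = n/m = 7/10
Expected probes = 1 + alpha/2 = 1 + 7/(2*10)
= 1 + 7/20
= 20/20 + 7/20
= 27/20


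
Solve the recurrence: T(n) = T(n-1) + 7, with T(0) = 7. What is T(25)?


Unrolling the recurrence:
T(25) = T(24) + 7
       = T(23) + 7 + 7
       = T(22) + 7*3
       ...
       = T(0) + 7*25
       = 7 + 175 = 182


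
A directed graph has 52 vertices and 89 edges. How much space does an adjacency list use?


Adjacency list: one list head per vertex + one entry per edge
Vertex heads: 52
Edge entries: 89
Total = 52 + 89 = 141


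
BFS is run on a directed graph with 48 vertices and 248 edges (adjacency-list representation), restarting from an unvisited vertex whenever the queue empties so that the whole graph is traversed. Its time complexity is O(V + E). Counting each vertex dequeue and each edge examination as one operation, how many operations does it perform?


A full BFS traversal dequeues each vertex exactly once and examines each directed edge exactly once.
V = 48 (vertex processing cost)
E = 248 (edge examination cost)
Total operations proportional to V + E = 48 + 248 = 296


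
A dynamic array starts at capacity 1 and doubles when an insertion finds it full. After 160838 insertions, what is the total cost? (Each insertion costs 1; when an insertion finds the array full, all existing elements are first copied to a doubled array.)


Insertion cost: 160838 (one per element)
Resizes occur just before inserting elements 2, 3, 5, 9, ...
Elements copied at each resize: 1 + 2 + 4 + 8 + 16 + 32 + 64 + 128 + 256 + 512 + 1024 + 2048 + 4096 + 8192 + 16384 + 32768 + 65536 + 131072
Sum of copies = 262143 (geometric series: 2^k - 1)
Total = 160838 + 262143 = 422981


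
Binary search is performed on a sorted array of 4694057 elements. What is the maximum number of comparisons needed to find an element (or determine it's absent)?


Binary search halves the search space each comparison:
  Step 1: search space = 4694057 -> 2347028
  Step 2: search space = 2347028 -> 1173514
  Step 3: search space = 1173514 -> 586757
  Step 4: search space = 586757 -> 293378
  Step 5: search space = 293378 -> 146689
  Step 6: search space = 146689 -> 73344
  Step 7: search space = 73344 -> 36672
  Step 8: search space = 36672 -> 18336
  Step 9: search space = 18336 -> 9168
  Step 10: search space = 9168 -> 4584
  Step 11: search space = 4584 -> 2292
  Step 12: search space = 2292 -> 1146
  Step 13: search space = 1146 -> 573
  Step 14: search space = 573 -> 286
  Step 15: search space = 286 -> 143
  Step 16: search space = 143 -> 71
  Step 17: search space = 71 -> 35
  Step 18: search space = 35 -> 17
  Step 19: search space = 17 -> 8
  Step 20: search space = 8 -> 4
  Step 21: search space = 4 -> 2
  Step 22: search space = 2 -> 1
  Step 23: search space = 1 (final check)
Maximum comparisons = floor(log2(4694057)) + 1 = 22 + 1 = 23


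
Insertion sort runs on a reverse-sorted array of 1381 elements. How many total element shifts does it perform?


Sum of shifts = 1 + 2 + 3 + ... + 1380
= 1381 * 1380 / 2
= 1905780 / 2
= 952890


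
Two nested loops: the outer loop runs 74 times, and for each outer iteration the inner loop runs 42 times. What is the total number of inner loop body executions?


Outer loop: 74 iterations
Inner loop: 42 iterations per outer iteration
Total = 74 * 42 = 3108


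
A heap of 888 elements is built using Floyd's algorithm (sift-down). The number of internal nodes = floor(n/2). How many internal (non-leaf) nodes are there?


Leaf nodes occupy roughly half the array.
Sift-down is called for each internal node, starting from the last one.
Internal nodes = floor(n/2) = floor(888/2) = 444


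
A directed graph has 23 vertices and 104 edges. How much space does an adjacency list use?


Adjacency list: one list head per vertex + one entry per edge
Vertex heads: 23
Edge entries: 104
Total = 23 + 104 = 127


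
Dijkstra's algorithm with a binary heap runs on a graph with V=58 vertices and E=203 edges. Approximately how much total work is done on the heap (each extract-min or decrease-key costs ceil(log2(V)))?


Dijkstra with a binary heap: each vertex is extracted once, each edge may relax once.
Each heap operation costs O(log V).
V + E = 58 + 203 = 261
ceil(log2(58)) = 6 (since 2^5 = 32 < 58 <= 64 = 2^6)
Total heap work = (V+E) * ceil(log2(V)) = 261 * 6 = 1566


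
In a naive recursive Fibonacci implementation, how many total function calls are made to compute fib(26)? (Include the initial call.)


Let C(m) = total calls to evaluate fib(m). Then C(0)=C(1)=1, and
C(m) = 1 + C(m-1) + C(m-2) for m >= 2.
Build the table (each entry = 1 + previous two):
  C(0) = 1
  C(1) = 1
  C(2) = 1 + 1 + 1 = 3
  C(3) = 1 + 3 + 1 = 5
  C(4) = 1 + 5 + 3 = 9
  C(5) = 1 + 9 + 5 = 15
  C(6) = 1 + 15 + 9 = 25
  C(7) = 1 + 25 + 15 = 41
  C(8) = 1 + 41 + 25 = 67
  C(9) = 1 + 67 + 41 = 109
  C(10) = 1 + 109 + 67 = 177
  C(11) = 1 + 177 + 109 = 287
  C(12) = 1 + 287 + 177 = 465
  C(13) = 1 + 465 + 287 = 753
  C(14) = 1 + 753 + 465 = 1219
  C(15) = 1 + 1219 + 753 = 1973
  C(16) = 1 + 1973 + 1219 = 3193
  C(17) = 1 + 3193 + 1973 = 5167
  C(18) = 1 + 5167 + 3193 = 8361
  C(19) = 1 + 8361 + 5167 = 13529
  C(20) = 1 + 13529 + 8361 = 21891
  C(21) = 1 + 21891 + 13529 = 35421
  C(22) = 1 + 35421 + 21891 = 57313
  C(23) = 1 + 57313 + 35421 = 92735
  C(24) = 1 + 92735 + 57313 = 150049
  C(25) = 1 + 150049 + 92735 = 242785
  C(26) = 1 + 242785 + 150049 = 392835
Total calls for fib(26) = 392835


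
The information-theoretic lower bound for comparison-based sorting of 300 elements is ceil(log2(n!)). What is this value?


A binary decision tree of height h has at most 2^h leaves and needs at least n! of them, so h >= ceil(log2(n!)).
300! is far too large to multiply out, so use Stirling's series:
  ln(n!) ~ n ln n - n + (1/2) ln(2 pi n) + 1/(12n)  (error below 1/(360 n^3), negligible here)
  ln(300) = 5.7037825
  n ln n = 300 * 5.7037825 = 1711.1347
  (1/2) ln(2 pi * 300) = (1/2) ln(1884.9556) = 3.7708
  1/(12*300) = 0.0003
  ln(300!) ~ 1711.1347 - 300 + 3.7708 + 0.0003 = 1414.9058
Convert to base 2: log2(300!) = 1414.9058 / ln 2 = 1414.9058 / 0.69314718 = 2041.2776
ceil(2041.2776) = 2042


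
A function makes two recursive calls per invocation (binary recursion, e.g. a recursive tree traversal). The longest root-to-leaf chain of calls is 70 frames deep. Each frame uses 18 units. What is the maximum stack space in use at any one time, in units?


Binary recursion: the two calls run one after the other, so only one root-to-leaf chain of frames is on the stack at a time.
Maximum depth (longest chain) = 70 frames
Each frame = 18 units
Max stack space = 70 * 18 = 1260


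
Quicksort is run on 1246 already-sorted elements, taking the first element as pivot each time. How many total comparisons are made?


Sum of comparisons per partition:
1245 + 1244 + ... + 1 + 0
= 1246 * (1246 - 1) / 2
= 1246 * 1245 / 2
= 775635


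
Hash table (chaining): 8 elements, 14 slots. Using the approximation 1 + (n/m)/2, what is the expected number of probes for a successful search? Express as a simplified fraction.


Computing expected probes:
alpha = 8/14
= 1 + alpha/2
= 1 + 8/(2*14)
= (2*14 + 8) / (2*14)
= 36/28 = 9/7


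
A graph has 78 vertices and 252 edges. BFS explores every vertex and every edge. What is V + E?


A full BFS traversal dequeues each vertex once and examines each edge once.
Vertex visits: 78
Edge visits: 252
V + E = 78 + 252 = 330


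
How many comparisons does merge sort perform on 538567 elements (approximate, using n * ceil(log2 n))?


Recursion depth: ceil(log2(538567)) = 20
Each recursion level merges n = 538567 elements
Total = 538567 * 20 = 10771340


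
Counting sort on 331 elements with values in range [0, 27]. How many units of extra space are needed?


Output array size: 331 (to store sorted result)
Count array size: 28 (one slot per possible value, range 0 to 27)
Total extra space = 331 + 28 = 359


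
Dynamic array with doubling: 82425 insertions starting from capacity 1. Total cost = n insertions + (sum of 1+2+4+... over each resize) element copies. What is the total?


n = 82425
Insertion costs: 82425
Resizes copy 1, 2, 4, ... up to the largest power of 2 that is <= n-1 = 82424, i.e. 65536.
Copy costs = 1 + 2 + 4 + 8 + 16 + 32 + 64 + 128 + 256 + 512 + 1024 + 2048 + 4096 + 8192 + 16384 + 32768 + 65536 = 131071
Total = 82425 + 131071 = 213496


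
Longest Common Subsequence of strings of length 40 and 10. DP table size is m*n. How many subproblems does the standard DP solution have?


DP table indexed by positions in both strings.
First string: 40 positions
Second string: 10 positions
Total = 40 * 10 = 400


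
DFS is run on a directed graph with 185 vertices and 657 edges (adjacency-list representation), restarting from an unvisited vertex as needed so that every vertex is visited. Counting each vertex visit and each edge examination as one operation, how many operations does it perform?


A full DFS traversal processes each vertex exactly once (push/pop on stack).
Each directed edge is examined once.
V = 185, E = 657
V + E = 842


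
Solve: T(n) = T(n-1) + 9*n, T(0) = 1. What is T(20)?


Expanding the recurrence:
T(20) = T(19) + 9*20
       = T(18) + 9*19 + 9*20
       ...
       = T(0) + 9*(1 + 2 + ... + 20)
       = 1 + 9 * 20*21/2
       = 1 + 9 * 210
       = 1 + 1890 = 1891


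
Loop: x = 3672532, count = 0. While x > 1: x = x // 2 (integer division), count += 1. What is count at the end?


The variable x halves each step:
x = 3672532 -> 1836266 -> 918133 -> 459066 -> 229533 -> 114766 -> 57383 -> 28691 -> 14345 -> 7172 -> 3586 -> 1793 -> 896 -> 448 -> 224 -> 112 -> 56 -> 28 -> 14 -> 7 -> 3 -> 1
Number of halvings = floor(log2(3672532)) = 21


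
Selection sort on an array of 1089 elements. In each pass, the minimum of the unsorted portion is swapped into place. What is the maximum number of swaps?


Selection sort performs one swap per pass:
  Pass 1: find min in positions 0 to 1088, swap with position 0
  Pass 2: find min in positions 1 to 1088, swap with position 1
  Pass 3: find min in positions 2 to 1088, swap with position 2
  Pass 4: find min in positions 3 to 1088, swap with position 3
  Pass 5: find min in positions 4 to 1088, swap with position 4
  ... (1083 more passes)
Total passes (and swaps) = n - 1 = 1089 - 1 = 1088


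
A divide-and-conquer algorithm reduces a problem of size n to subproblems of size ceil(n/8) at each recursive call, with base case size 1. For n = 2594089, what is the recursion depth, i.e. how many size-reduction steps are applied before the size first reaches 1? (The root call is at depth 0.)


Each step divides the size by 8 (rounding up); after k steps the size is ceil(n/8^k), which equals 1 exactly when 8^k >= n.
So the depth is the smallest k with 8^k >= 2594089, i.e. ceil(log_8(2594089)).
8^7 = 2097152 < 2594089 <= 16777216 = 8^8
Recursion depth = 8


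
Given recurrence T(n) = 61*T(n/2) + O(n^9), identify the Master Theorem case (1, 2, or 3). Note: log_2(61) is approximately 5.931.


Master Theorem parameters: a=61, b=2, c=9
log_b(a) = 5.931
Compare b^c with a: 2^9 = 512 > 61, so c > log_b(a).
Comparing c=9 vs log_b(a)=5.931:
9 > 5.931 => Case 3
Result: T(n) = O(n^9)
Master Theorem case = 3


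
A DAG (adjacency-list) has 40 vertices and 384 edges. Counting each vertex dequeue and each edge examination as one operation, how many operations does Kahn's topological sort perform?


V = 40 (vertex processing)
E = 384 (edge processing)
V + E = 40 + 384 = 424


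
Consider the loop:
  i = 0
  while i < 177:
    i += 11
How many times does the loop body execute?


Starting at i = 0, each iteration adds 11.
Iterations until i >= 177:
  Iteration 1: i = 0 -> i = 11
  Iteration 2: i = 11 -> i = 22
  Iteration 3: i = 22 -> i = 33
  Iteration 4: i = 33 -> i = 44
  Iteration 5: i = 44 -> i = 55
  Iteration 6: i = 55 -> i = 66
  Iteration 7: i = 66 -> i = 77
  Iteration 8: i = 77 -> i = 88
  ... continuing ...
Total iterations = ceil(177/11) = 17


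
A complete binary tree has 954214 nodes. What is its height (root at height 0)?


In a complete binary tree, level k holds nodes 2^k .. 2^(k+1)-1 (1-indexed).
Height = floor(log2(n)) = floor(log2(954214)) = 19
Check: 2^19 = 524288 <= 954214 < 1048576 = 2^20


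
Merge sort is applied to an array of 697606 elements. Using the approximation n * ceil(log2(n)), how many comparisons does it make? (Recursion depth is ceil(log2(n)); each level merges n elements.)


Merge sort divides the array into halves recursively.
Number of levels = ceil(log2(697606)) = 20
At each level, approximately n = 697606 comparisons are needed for merging.
Total comparisons ~ n * ceil(log2(n)) = 697606 * 20 = 13952120


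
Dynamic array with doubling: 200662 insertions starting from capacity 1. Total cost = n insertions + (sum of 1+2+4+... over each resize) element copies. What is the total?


n = 200662
Insertion costs: 200662
Resizes copy 1, 2, 4, ... up to the largest power of 2 that is <= n-1 = 200661, i.e. 131072.
Copy costs = 1 + 2 + 4 + 8 + 16 + 32 + 64 + 128 + 256 + 512 + 1024 + 2048 + 4096 + 8192 + 16384 + 32768 + 65536 + 131072 = 262143
Total = 200662 + 262143 = 462805


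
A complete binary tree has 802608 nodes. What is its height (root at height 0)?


In a complete binary tree, level k holds nodes 2^k .. 2^(k+1)-1 (1-indexed).
Height = floor(log2(n)) = floor(log2(802608)) = 19
Check: 2^19 = 524288 <= 802608 < 1048576 = 2^20


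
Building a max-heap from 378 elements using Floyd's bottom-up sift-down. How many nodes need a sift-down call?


In a heap of 378 elements (0-indexed array):
  Last element index: 377
  Parent of last element: floor((377 - 1) / 2) = 188
  Internal nodes: indices 0 to 188
  Count = floor(378/2) = 189


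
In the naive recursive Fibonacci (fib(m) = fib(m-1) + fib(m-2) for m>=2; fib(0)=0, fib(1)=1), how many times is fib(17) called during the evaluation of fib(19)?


Let N(m) = number of times fib(m) is called while evaluating fib(19).
N(19) = 1 (the initial call).
N(18) = 1 (only fib(19) calls it).
For 1 <= m <= 17: fib(m) is called by fib(m+1) and fib(m+2), so
  N(m) = N(m+1) + N(m+2).
fib(0) is called only by fib(2), so N(0) = N(2).
Walk down from m=19:
  N(19)=1, N(18)=1, N(17)=2
N(17) = 2


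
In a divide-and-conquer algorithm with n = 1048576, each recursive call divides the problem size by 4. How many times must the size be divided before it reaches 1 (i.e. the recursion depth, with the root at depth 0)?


Number of divisions = log_4(1048576)
Sizes: 1048576 -> 262144 -> 65536 -> 16384 -> 4096 -> 1024 -> 256 -> 64 -> 16 -> 4 -> 1 (10 divisions)
Recursion depth = 10


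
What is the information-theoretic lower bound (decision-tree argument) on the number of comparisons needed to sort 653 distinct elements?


A binary decision tree of height h has at most 2^h leaves and needs at least n! of them, so h >= ceil(log2(n!)).
653! is far too large to multiply out, so use Stirling's series:
  ln(n!) ~ n ln n - n + (1/2) ln(2 pi n) + 1/(12n)  (error below 1/(360 n^3), negligible here)
  ln(653) = 6.4815771
  n ln n = 653 * 6.4815771 = 4232.4698
  (1/2) ln(2 pi * 653) = (1/2) ln(4102.9200) = 4.1597
  1/(12*653) = 0.0001
  ln(653!) ~ 4232.4698 - 653 + 4.1597 + 0.0001 = 3583.6296
Convert to base 2: log2(653!) = 3583.6296 / ln 2 = 3583.6296 / 0.69314718 = 5170.0847
ceil(5170.0847) = 5171


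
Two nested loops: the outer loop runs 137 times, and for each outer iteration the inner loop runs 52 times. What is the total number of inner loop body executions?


Outer loop: 137 iterations
Inner loop: 52 iterations per outer iteration
Total = 137 * 52 = 7124


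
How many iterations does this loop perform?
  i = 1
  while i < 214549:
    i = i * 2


The loop variable doubles each iteration:
i = 1 -> 2 -> 4 -> 8 -> 16 -> 32 -> 64 -> 128 -> 256 -> 512 -> 1024 -> 2048 -> 4096 -> 8192 -> 16384 -> 32768 -> 65536 -> 131072 -> 262144 (stop, 262144 >= 214549)
Number of doublings = ceil(log2(214549)) = 18


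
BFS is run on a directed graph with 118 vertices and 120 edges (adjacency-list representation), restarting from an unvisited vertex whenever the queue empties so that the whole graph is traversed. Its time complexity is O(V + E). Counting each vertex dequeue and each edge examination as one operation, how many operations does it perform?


A full BFS traversal dequeues each vertex exactly once and examines each directed edge exactly once.
V = 118 (vertex processing cost)
E = 120 (edge examination cost)
Total operations proportional to V + E = 118 + 120 = 238


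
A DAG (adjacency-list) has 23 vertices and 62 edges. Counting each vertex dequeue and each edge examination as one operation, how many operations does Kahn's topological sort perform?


V = 23 (vertex processing)
E = 62 (edge processing)
V + E = 23 + 62 = 85


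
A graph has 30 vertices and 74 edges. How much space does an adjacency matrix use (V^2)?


Adjacency matrix: V x V grid of entries
Space = V^2 = 30^2 = 30 * 30 = 900


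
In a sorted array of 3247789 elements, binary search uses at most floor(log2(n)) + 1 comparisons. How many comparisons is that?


Halving sequence: 3247789 -> 1623894 -> 811947 -> 405973 -> 202986 -> 101493 -> 50746 -> 25373 -> 12686 -> 6343 -> 3171 -> 1585 -> 792 -> 396 -> 198 -> 99 -> 49 -> 24 -> 12 -> 6 -> 3 -> 1
Number of halvings = 21
Max comparisons = 21 + 1 = 22


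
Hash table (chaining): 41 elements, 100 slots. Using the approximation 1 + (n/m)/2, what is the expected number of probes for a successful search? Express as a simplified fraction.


Computing expected probes:
alpha = 41/100
= 1 + alpha/2
= 1 + 41/(2*100)
= (2*100 + 41) / (2*100)
= 241/200


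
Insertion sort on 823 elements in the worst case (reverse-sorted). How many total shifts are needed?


In the worst case (reverse-sorted), each element shifts past all previous:
  Element 1: 1 shifts
  Element 2: 2 shifts
  Element 3: 3 shifts
  Element 4: 4 shifts
  Element 5: 5 shifts
  ...
  Element 822: 822 shifts
Total = 1 + 2 + ... + 822
= 823*(823-1)/2 = 338253


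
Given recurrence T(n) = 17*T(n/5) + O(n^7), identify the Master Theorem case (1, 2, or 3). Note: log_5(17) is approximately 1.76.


Master Theorem parameters: a=17, b=5, c=7
log_b(a) = 1.76
Compare b^c with a: 5^7 = 78125 > 17, so c > log_b(a).
Comparing c=7 vs log_b(a)=1.76:
7 > 1.76 => Case 3
Result: T(n) = O(n^7)
Master Theorem case = 3


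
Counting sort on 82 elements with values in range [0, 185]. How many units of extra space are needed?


Output array size: 82 (to store sorted result)
Count array size: 186 (one slot per possible value, range 0 to 185)
Total extra space = 82 + 186 = 268


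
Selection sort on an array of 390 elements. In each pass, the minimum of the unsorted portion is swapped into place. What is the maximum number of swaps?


Selection sort performs one swap per pass:
  Pass 1: find min in positions 0 to 389, swap with position 0
  Pass 2: find min in positions 1 to 389, swap with position 1
  Pass 3: find min in positions 2 to 389, swap with position 2
  Pass 4: find min in positions 3 to 389, swap with position 3
  Pass 5: find min in positions 4 to 389, swap with position 4
  ... (384 more passes)
Total passes (and swaps) = n - 1 = 390 - 1 = 389


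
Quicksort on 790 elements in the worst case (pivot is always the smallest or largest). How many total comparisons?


In the worst case, each partition step picks the worst pivot:
  Partition 1: 789 comparisons (n-1 elements to compare)
  Partition 2: 788 comparisons
  Partition 3: 787 comparisons
  Partition 4: 786 comparisons
  Partition 5: 785 comparisons
  ...
  Last partition: 0 comparisons
Total = (n-1) + (n-2) + ... + 1 + 0 = n*(n-1)/2
= 790*789/2 = 311655


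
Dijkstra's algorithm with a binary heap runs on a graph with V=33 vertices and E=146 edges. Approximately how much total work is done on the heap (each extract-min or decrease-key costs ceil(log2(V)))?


Dijkstra with a binary heap: each vertex is extracted once, each edge may relax once.
Each heap operation costs O(log V).
V + E = 33 + 146 = 179
ceil(log2(33)) = 6 (since 2^5 = 32 < 33 <= 64 = 2^6)
Total heap work = (V+E) * ceil(log2(V)) = 179 * 6 = 1074


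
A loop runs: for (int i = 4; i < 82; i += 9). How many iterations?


Loop starts at i = 4, increments by 9, stops when i >= 82.
Number of iterations = ceil((82 - 4) / 9)
= ceil(78 / 9)
= 9


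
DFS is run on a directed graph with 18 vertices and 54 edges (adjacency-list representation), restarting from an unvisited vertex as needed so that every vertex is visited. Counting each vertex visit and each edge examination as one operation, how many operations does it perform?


A full DFS traversal processes each vertex exactly once (push/pop on stack).
Each directed edge is examined once.
V = 18, E = 54
V + E = 72


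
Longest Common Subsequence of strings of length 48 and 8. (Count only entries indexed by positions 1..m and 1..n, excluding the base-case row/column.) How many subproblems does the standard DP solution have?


DP table indexed by positions in both strings.
First string: 48 positions
Second string: 8 positions
Total = 48 * 8 = 384


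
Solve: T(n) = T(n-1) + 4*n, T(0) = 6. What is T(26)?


Expanding the recurrence:
T(26) = T(25) + 4*26
       = T(24) + 4*25 + 4*26
       ...
       = T(0) + 4*(1 + 2 + ... + 26)
       = 6 + 4 * 26*27/2
       = 6 + 4 * 351
       = 6 + 1404 = 1410


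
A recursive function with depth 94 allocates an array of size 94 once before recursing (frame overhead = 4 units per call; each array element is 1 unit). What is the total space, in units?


Array allocation: 94 units (allocated once)
Stack frames: 94 deep * 4 per frame = 376 units
Total = 94 + 376 = 470


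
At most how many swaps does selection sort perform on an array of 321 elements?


Each of the 320 passes places one element in its final position.
Pass 1: swap minimum into position 0
Pass 2: swap minimum of remaining into position 1
...
Pass 320: last two elements, one swap
Maximum swaps = 321 - 1 = 320


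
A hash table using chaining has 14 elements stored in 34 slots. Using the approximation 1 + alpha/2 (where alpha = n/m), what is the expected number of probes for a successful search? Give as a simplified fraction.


Load factor alpha = n/m = 14/34
Expected probes = 1 + alpha/2 = 1 + 14/(2*34)
= 1 + 14/68
= 68/68 + 14/68
= 82/68
Simplify: 41/34
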